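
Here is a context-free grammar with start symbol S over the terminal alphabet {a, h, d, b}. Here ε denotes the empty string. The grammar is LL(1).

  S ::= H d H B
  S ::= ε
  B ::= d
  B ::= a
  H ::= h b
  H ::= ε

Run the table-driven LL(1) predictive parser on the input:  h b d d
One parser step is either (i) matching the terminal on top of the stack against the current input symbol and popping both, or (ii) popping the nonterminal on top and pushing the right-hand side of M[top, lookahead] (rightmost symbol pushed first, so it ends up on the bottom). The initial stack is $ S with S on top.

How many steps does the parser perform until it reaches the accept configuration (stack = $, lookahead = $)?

8

step 1: stack=$ S  input=h b d d $  — expand S ::= H d H B
step 2: stack=$ B H d H  input=h b d d $  — expand H ::= h b
step 3: stack=$ B H d b h  input=h b d d $  — match h
step 4: stack=$ B H d b  input=b d d $  — match b
step 5: stack=$ B H d  input=d d $  — match d
step 6: stack=$ B H  input=d $  — expand H ::= ε
step 7: stack=$ B  input=d $  — expand B ::= d
step 8: stack=$ d  input=d $  — match d
Accept reached after 8 steps.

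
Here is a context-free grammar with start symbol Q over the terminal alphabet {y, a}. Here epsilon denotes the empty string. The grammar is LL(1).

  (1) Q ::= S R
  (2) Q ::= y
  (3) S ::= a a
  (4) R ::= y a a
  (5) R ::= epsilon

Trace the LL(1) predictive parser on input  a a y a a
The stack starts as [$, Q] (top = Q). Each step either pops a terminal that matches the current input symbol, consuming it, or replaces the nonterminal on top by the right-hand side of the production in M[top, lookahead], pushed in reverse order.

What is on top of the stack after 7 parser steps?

a

step 1: stack=$ Q  input=a a y a a $  — expand Q ::= S R
step 2: stack=$ R S  input=a a y a a $  — expand S ::= a a
step 3: stack=$ R a a  input=a a y a a $  — match a
step 4: stack=$ R a  input=a y a a $  — match a
step 5: stack=$ R  input=y a a $  — expand R ::= y a a
step 6: stack=$ a a y  input=y a a $  — match y
step 7: stack=$ a a  input=a a $  — match a
Stack after step 7: $ a (top = a).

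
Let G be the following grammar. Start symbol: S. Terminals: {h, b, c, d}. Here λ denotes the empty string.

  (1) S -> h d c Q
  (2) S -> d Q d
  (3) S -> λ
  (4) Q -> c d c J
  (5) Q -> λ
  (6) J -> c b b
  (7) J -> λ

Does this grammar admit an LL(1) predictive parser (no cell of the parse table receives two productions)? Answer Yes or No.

Yes

FIRST(S) = {λ, d, h}
FIRST(Q) = {λ, c}
FIRST(J) = {λ, c}
FOLLOW(S) = {$}
FOLLOW(Q) = {$, d}
FOLLOW(J) = {$, d}
Each cell of M receives at most one production.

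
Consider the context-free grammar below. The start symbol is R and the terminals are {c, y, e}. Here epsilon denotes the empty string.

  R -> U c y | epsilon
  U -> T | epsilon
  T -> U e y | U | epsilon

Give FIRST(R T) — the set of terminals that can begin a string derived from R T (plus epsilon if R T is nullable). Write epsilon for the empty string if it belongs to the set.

FIRST(R) = {epsilon, c, e}  (via U c y)
FIRST(U) = {epsilon, e}  (via T)
FIRST(T) = {epsilon, e}  (via U e y, U)
FIRST(R T): take FIRST of each symbol in turn, carrying on past any symbol whose FIRST contains epsilon; result {epsilon, c, e}.

{epsilon, c, e}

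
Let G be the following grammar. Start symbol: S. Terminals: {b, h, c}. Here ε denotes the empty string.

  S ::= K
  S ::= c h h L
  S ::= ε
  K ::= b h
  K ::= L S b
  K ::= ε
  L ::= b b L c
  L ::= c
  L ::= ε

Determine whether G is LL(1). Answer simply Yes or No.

No

FIRST(S) = {ε, b, c}
FIRST(K) = {ε, b, c}
FIRST(L) = {ε, b, c}
FOLLOW(S) = {$, b}
FOLLOW(K) = {$, b}
FOLLOW(L) = {$, b, c}
Cell M[K, b] receives both K ::= b h and K ::= L S b and K ::= ε — the grammar is not LL(1).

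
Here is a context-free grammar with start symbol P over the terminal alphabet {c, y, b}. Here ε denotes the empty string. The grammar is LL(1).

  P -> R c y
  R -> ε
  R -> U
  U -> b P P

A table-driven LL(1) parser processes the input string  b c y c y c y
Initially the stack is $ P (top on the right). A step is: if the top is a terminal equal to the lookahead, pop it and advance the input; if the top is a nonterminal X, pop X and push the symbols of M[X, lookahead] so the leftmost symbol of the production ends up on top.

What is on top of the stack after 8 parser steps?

P

     Stack          Input            Action
  1  $ P            b c y c y c y $  expand P -> R c y
  2  $ y c R        b c y c y c y $  expand R -> U
  3  $ y c U        b c y c y c y $  expand U -> b P P
  4  $ y c P P b    b c y c y c y $  match b
  5  $ y c P P      c y c y c y $    expand P -> R c y
  6  $ y c P y c R  c y c y c y $    expand R -> ε
  7  $ y c P y c    c y c y c y $    match c
  8  $ y c P y      y c y c y $      match y
Stack after step 8: $ y c P (top = P).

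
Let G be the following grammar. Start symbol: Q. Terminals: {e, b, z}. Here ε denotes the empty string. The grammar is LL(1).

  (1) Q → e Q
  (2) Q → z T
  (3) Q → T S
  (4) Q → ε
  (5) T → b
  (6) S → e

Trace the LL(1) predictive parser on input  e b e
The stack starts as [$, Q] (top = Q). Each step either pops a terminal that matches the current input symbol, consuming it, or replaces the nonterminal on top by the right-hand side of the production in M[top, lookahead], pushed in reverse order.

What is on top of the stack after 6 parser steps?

e

     Stack  Input    Action
  1  $ Q    e b e $  expand Q → e Q
  2  $ Q e  e b e $  match e
  3  $ Q    b e $    expand Q → T S
  4  $ S T  b e $    expand T → b
  5  $ S b  b e $    match b
  6  $ S    e $      expand S → e
Stack after step 6: $ e (top = e).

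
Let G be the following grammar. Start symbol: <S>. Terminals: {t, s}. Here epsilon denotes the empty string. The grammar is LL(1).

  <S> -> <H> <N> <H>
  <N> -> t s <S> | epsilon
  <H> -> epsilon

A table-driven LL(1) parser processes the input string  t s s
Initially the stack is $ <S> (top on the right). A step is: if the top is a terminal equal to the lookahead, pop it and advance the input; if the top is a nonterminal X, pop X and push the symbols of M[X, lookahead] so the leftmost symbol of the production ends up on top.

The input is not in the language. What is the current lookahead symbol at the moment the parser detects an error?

s

step 1: stack=$ <S>  input=t s s $  — expand <S> -> <H> <N> <H>
step 2: stack=$ <H> <N> <H>  input=t s s $  — expand <H> -> epsilon
step 3: stack=$ <H> <N>  input=t s s $  — expand <N> -> t s <S>
step 4: stack=$ <H> <S> s t  input=t s s $  — match t
step 5: stack=$ <H> <S> s  input=s s $  — match s
step 6: stack=$ <H> <S>  input=s $  — error: M[<S>, s] is empty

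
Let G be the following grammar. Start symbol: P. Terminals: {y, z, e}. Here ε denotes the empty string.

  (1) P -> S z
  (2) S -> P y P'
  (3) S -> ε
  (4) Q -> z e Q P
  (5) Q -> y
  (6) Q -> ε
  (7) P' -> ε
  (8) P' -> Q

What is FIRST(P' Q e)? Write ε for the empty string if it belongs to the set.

{e, y, z}

FIRST(Q) = {ε, y, z}
FIRST(P') = {ε, y, z}  (via Q)
FIRST(P) = {z}  (via S z)
FIRST(S) = {ε, z}  (via P y P')
FIRST(P' Q e): take FIRST of each symbol in turn, carrying on past any symbol whose FIRST contains ε; result {e, y, z}.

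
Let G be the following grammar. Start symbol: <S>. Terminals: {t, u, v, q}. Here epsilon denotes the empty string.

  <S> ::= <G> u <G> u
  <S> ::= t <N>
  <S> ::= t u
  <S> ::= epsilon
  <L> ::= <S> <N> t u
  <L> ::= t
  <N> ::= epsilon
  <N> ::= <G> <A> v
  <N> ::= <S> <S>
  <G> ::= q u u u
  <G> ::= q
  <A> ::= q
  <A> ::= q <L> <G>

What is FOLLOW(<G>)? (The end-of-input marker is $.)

{q, u, v}

FIRST(<G>): from <G>::=q u u u we get {q}; from <G>::=q we get {q}. So FIRST(<G>) = {q}.
FIRST(<A>): from <A>::=q we get {q}; from <A>::=q <L> <G> we get {q}. So FIRST(<A>) = {q}.
FIRST(<S>): from <S>::=<G> u <G> u we get {q}; from <S>::=t <N> we get {t}; from <S>::=t u we get {t}; from <S>::=epsilon we get {epsilon}. So FIRST(<S>) = {epsilon, q, t}.
FIRST(<N>): from <N>::=epsilon we get {epsilon}; from <N>::=<G> <A> v we get {q}; from <N>::=<S> <S> we get {epsilon, q, t}. So FIRST(<N>) = {epsilon, q, t}.
FIRST(<L>): from <L>::=<S> <N> t u we get {q, t}; from <L>::=t we get {t}. So FIRST(<L>) = {q, t}.
FOLLOW(<S>) includes $ since <S> is the start symbol.
FOLLOW(<L>): in <A>::=q <L> <G>, <L> is followed by <G> with FIRST {q}. Thus FOLLOW(<L>) = {q}.
FOLLOW(<A>): in <N>::=<G> <A> v, <A> is followed by v with FIRST {v}. Thus FOLLOW(<A>) = {v}.
FOLLOW(<G>): in <S>::=<G> u <G> u (occurrence 1), <G> is followed by u <G> u with FIRST {u}; in <S>::=<G> u <G> u (occurrence 2), <G> is followed by u with FIRST {u}; in <N>::=<G> <A> v, <G> is followed by <A> v with FIRST {q}; in <A>::=q <L> <G>, the suffix after <G> is empty, so FOLLOW(<G>) ⊇ FOLLOW(<A>) = {v}. Thus FOLLOW(<G>) = {q, u, v}.
FOLLOW(<S>): in <L>::=<S> <N> t u, <S> is followed by <N> t u with FIRST {q, t}; in <N>::=<S> <S> (occurrence 1), <S> is followed by <S> with FIRST {epsilon, q, t}; in <N>::=<S> <S> (occurrence 1), the suffix after <S> is nullable, so FOLLOW(<S>) ⊇ FOLLOW(<N>) = {$, q, t}; in <N>::=<S> <S> (occurrence 2), the suffix after <S> is empty, so FOLLOW(<S>) ⊇ FOLLOW(<N>) = {$, q, t}. Thus FOLLOW(<S>) = {$, q, t}.
FOLLOW(<N>): in <S>::=t <N>, the suffix after <N> is empty, so FOLLOW(<N>) ⊇ FOLLOW(<S>) = {$, q, t}; in <L>::=<S> <N> t u, <N> is followed by t u with FIRST {t}. Thus FOLLOW(<N>) = {$, q, t}.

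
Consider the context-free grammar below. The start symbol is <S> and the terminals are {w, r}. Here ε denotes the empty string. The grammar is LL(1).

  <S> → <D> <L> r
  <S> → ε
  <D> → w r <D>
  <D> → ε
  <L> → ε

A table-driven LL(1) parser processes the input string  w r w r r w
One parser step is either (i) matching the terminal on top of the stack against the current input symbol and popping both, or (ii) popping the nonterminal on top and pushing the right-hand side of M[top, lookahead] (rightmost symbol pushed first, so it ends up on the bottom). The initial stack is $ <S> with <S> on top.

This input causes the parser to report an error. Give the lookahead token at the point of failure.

w

step 1: stack=$ <S>  input=w r w r r w $  — expand <S> → <D> <L> r
step 2: stack=$ r <L> <D>  input=w r w r r w $  — expand <D> → w r <D>
step 3: stack=$ r <L> <D> r w  input=w r w r r w $  — match w
step 4: stack=$ r <L> <D> r  input=r w r r w $  — match r
step 5: stack=$ r <L> <D>  input=w r r w $  — expand <D> → w r <D>
step 6: stack=$ r <L> <D> r w  input=w r r w $  — match w
step 7: stack=$ r <L> <D> r  input=r r w $  — match r
step 8: stack=$ r <L> <D>  input=r w $  — expand <D> → ε
step 9: stack=$ r <L>  input=r w $  — expand <L> → ε
step 10: stack=$ r  input=r w $  — match r
step 11: stack=$  input=w $  — error: stack empty but input remains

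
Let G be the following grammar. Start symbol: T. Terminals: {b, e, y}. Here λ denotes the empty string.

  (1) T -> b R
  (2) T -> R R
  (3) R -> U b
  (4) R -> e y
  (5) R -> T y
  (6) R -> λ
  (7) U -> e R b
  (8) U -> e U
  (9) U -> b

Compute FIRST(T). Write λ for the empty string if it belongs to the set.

FIRST(U) = {b, e}
FIRST(T) = {λ, b, e, y}  (via R R)
FIRST(R) = {λ, b, e, y}  (via U b, T y)

{λ, b, e, y}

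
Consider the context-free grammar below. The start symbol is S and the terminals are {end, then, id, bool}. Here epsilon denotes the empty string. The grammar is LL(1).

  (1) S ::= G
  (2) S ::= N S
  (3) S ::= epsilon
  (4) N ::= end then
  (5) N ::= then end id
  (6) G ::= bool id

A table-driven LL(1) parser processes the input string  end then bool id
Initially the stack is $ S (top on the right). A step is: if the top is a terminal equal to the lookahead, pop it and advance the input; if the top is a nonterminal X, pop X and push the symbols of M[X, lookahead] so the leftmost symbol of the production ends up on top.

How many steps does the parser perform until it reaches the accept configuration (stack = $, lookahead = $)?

step 1: stack=$ S  input=end then bool id $  — expand S ::= N S
step 2: stack=$ S N  input=end then bool id $  — expand N ::= end then
step 3: stack=$ S then end  input=end then bool id $  — match end
step 4: stack=$ S then  input=then bool id $  — match then
step 5: stack=$ S  input=bool id $  — expand S ::= G
step 6: stack=$ G  input=bool id $  — expand G ::= bool id
step 7: stack=$ id bool  input=bool id $  — match bool
step 8: stack=$ id  input=id $  — match id
Accept reached after 8 steps.

8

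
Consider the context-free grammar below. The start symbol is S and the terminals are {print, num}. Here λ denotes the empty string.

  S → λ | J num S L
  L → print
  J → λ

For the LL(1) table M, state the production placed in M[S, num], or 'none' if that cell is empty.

FIRST(L): from L→print we get {print}. So FIRST(L) = {print}.
FIRST(J): from J→λ we get {λ}. So FIRST(J) = {λ}.
FIRST(S): from S→λ we get {λ}; from S→J num S L we get {num}. So FIRST(S) = {λ, num}.
FOLLOW(S) includes $ since S is the start symbol.
FOLLOW(S): in S→J num S L, S is followed by L with FIRST {print}. Thus FOLLOW(S) = {$, print}.
For S → λ: FIRST(λ) = {λ}, so it goes in M[S, t] for t ∈ {}; since λ ∈ FIRST, also for every t ∈ FOLLOW(S) = {$, print}.
For S → J num S L: FIRST(J num S L) = {num}, so it goes in M[S, t] for t ∈ {num}.

S → J num S L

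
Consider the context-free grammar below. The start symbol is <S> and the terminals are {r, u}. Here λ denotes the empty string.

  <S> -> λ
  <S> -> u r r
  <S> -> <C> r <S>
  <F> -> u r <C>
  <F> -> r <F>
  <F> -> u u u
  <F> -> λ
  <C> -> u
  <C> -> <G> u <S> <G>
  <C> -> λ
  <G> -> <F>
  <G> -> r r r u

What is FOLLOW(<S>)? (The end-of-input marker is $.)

FIRST(<F>) = {λ, r, u}
FIRST(<G>) = {λ, r, u}  (via <F>)
FIRST(<C>) = {λ, r, u}  (via <G> u <S> <G>)
FIRST(<S>) = {λ, r, u}  (via <C> r <S>)
FOLLOW(<S>) includes $ since <S> is the start symbol.
FOLLOW(<S>): in <S>-><C> r <S>, the suffix after <S> is empty (adds nothing new); in <C>-><G> u <S> <G>, <S> is followed by <G> with FIRST {λ, r, u}; in <C>-><G> u <S> <G>, the suffix after <S> is nullable, so FOLLOW(<S>) ⊇ FOLLOW(<C>) = {r, u}. Thus FOLLOW(<S>) = {$, r, u}.
FOLLOW(<F>): in <F>->r <F>, the suffix after <F> is empty (adds nothing new); in <G>-><F>, the suffix after <F> is empty, so FOLLOW(<F>) ⊇ FOLLOW(<G>) = {r, u}. Thus FOLLOW(<F>) = {r, u}.
FOLLOW(<C>): in <S>-><C> r <S>, <C> is followed by r <S> with FIRST {r}; in <F>->u r <C>, the suffix after <C> is empty, so FOLLOW(<C>) ⊇ FOLLOW(<F>) = {r, u}. Thus FOLLOW(<C>) = {r, u}.
FOLLOW(<G>): in <C>-><G> u <S> <G> (occurrence 1), <G> is followed by u <S> <G> with FIRST {u}; in <C>-><G> u <S> <G> (occurrence 2), the suffix after <G> is empty, so FOLLOW(<G>) ⊇ FOLLOW(<C>) = {r, u}. Thus FOLLOW(<G>) = {r, u}.

{$, r, u}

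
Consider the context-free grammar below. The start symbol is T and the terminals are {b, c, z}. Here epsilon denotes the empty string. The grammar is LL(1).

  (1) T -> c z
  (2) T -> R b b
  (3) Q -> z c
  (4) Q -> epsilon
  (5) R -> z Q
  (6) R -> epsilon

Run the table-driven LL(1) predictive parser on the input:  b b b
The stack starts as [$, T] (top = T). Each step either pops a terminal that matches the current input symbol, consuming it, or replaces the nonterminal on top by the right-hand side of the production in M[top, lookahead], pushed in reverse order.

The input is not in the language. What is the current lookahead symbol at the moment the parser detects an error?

     Stack    Input    Action
  1  $ T      b b b $  expand T -> R b b
  2  $ b b R  b b b $  expand R -> epsilon
  3  $ b b    b b b $  match b
  4  $ b      b b $    match b
  5  $        b $      error: stack empty but input remains

b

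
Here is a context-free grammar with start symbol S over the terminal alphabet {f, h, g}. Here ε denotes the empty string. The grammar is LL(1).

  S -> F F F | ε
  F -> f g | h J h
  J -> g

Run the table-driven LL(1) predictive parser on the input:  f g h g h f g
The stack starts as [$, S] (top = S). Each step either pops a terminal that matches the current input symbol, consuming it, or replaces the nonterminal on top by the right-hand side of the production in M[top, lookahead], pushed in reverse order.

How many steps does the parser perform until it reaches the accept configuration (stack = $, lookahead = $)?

step 1: stack=$ S  input=f g h g h f g $  — expand S -> F F F
step 2: stack=$ F F F  input=f g h g h f g $  — expand F -> f g
step 3: stack=$ F F g f  input=f g h g h f g $  — match f
step 4: stack=$ F F g  input=g h g h f g $  — match g
step 5: stack=$ F F  input=h g h f g $  — expand F -> h J h
step 6: stack=$ F h J h  input=h g h f g $  — match h
step 7: stack=$ F h J  input=g h f g $  — expand J -> g
step 8: stack=$ F h g  input=g h f g $  — match g
step 9: stack=$ F h  input=h f g $  — match h
step 10: stack=$ F  input=f g $  — expand F -> f g
step 11: stack=$ g f  input=f g $  — match f
step 12: stack=$ g  input=g $  — match g
Accept reached after 12 steps.

12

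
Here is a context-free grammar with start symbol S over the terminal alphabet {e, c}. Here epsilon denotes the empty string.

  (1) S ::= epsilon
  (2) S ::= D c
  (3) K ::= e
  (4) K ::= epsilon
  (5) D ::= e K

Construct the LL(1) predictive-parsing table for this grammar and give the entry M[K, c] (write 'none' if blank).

K ::= epsilon

FIRST(K): from K::=e we get {e}; from K::=epsilon we get {epsilon}. So FIRST(K) = {epsilon, e}.
FIRST(D): from D::=e K we get {e}. So FIRST(D) = {e}.
FIRST(S): from S::=epsilon we get {epsilon}; from S::=D c we get {e}. So FIRST(S) = {epsilon, e}.
FOLLOW(S) includes $ since S is the start symbol.
FOLLOW(D): in S::=D c, D is followed by c with FIRST {c}. Thus FOLLOW(D) = {c}.
FOLLOW(K): in D::=e K, the suffix after K is empty, so FOLLOW(K) ⊇ FOLLOW(D) = {c}. Thus FOLLOW(K) = {c}.
For K ::= e: FIRST(e) = {e}, so it goes in M[K, t] for t ∈ {e}.
For K ::= epsilon: FIRST(epsilon) = {epsilon}, so it goes in M[K, t] for t ∈ {}; since epsilon ∈ FIRST, also for every t ∈ FOLLOW(K) = {c}.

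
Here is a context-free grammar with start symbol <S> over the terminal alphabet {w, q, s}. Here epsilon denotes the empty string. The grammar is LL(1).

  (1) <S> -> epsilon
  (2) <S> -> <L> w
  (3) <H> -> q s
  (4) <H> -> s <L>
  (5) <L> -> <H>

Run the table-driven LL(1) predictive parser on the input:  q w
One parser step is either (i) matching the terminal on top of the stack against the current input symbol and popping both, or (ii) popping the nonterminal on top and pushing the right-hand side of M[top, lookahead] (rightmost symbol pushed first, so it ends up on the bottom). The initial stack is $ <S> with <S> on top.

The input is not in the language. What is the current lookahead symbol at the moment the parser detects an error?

step 1: stack=$ <S>  input=q w $  — expand <S> -> <L> w
step 2: stack=$ w <L>  input=q w $  — expand <L> -> <H>
step 3: stack=$ w <H>  input=q w $  — expand <H> -> q s
step 4: stack=$ w s q  input=q w $  — match q
step 5: stack=$ w s  input=w $  — error: top is terminal s but lookahead is w

w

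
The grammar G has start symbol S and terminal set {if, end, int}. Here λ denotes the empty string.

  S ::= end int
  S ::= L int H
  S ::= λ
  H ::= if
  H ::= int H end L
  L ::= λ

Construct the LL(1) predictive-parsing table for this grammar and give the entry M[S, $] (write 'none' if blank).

S ::= λ

FIRST(H) = {if, int}
FIRST(L) = {λ}
FIRST(S) = {λ, end, int}  (via L int H)
FOLLOW(S) includes $ since S is the start symbol.
FOLLOW(S): S appears on no right-hand side. Thus FOLLOW(S) = {$}.
For S ::= end int: FIRST(end int) = {end}, so it goes in M[S, t] for t ∈ {end}.
For S ::= L int H: FIRST(L int H) = {int}, so it goes in M[S, t] for t ∈ {int}.
For S ::= λ: FIRST(λ) = {λ}, so it goes in M[S, t] for t ∈ {}; since λ ∈ FIRST, also for every t ∈ FOLLOW(S) = {$}.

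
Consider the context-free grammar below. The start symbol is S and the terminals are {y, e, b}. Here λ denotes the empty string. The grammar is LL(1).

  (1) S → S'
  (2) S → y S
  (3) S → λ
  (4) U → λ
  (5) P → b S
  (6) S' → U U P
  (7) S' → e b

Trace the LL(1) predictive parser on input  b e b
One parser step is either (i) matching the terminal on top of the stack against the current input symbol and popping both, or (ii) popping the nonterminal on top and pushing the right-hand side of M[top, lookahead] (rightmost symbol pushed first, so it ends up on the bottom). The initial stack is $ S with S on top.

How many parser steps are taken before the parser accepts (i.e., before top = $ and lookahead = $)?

10

step 1: stack=$ S  input=b e b $  — expand S → S'
step 2: stack=$ S'  input=b e b $  — expand S' → U U P
step 3: stack=$ P U U  input=b e b $  — expand U → λ
step 4: stack=$ P U  input=b e b $  — expand U → λ
step 5: stack=$ P  input=b e b $  — expand P → b S
step 6: stack=$ S b  input=b e b $  — match b
step 7: stack=$ S  input=e b $  — expand S → S'
step 8: stack=$ S'  input=e b $  — expand S' → e b
step 9: stack=$ b e  input=e b $  — match e
step 10: stack=$ b  input=b $  — match b
Accept reached after 10 steps.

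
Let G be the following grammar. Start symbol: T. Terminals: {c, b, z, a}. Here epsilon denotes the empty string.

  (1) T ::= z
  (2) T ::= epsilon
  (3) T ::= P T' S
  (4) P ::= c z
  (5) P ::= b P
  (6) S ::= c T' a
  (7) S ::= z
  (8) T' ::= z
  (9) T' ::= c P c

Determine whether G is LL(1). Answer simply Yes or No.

FIRST(T) = {epsilon, b, c, z}
FIRST(P) = {b, c}
FIRST(S) = {c, z}
FIRST(T') = {c, z}
FOLLOW(T) = {$}
FOLLOW(P) = {c, z}
FOLLOW(S) = {$}
FOLLOW(T') = {a, c, z}
Each cell of M receives at most one production.

Yes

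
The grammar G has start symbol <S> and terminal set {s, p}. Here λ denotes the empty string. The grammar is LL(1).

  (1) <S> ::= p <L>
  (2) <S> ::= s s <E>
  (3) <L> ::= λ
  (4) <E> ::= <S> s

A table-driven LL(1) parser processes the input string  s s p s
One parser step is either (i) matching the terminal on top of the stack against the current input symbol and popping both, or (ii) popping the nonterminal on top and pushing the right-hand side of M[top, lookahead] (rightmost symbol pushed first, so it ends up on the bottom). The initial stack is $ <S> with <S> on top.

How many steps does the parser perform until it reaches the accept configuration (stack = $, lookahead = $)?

     Stack      Input      Action
  1  $ <S>      s s p s $  expand <S> ::= s s <E>
  2  $ <E> s s  s s p s $  match s
  3  $ <E> s    s p s $    match s
  4  $ <E>      p s $      expand <E> ::= <S> s
  5  $ s <S>    p s $      expand <S> ::= p <L>
  6  $ s <L> p  p s $      match p
  7  $ s <L>    s $        expand <L> ::= λ
  8  $ s        s $        match s
Accept reached after 8 steps.

8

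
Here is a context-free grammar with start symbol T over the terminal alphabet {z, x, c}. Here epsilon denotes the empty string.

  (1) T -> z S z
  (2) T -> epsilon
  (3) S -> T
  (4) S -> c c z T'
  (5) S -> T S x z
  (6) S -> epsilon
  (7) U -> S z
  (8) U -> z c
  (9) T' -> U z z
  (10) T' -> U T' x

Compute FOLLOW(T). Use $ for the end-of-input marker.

FIRST(T): from T->z S z we get {z}; from T->epsilon we get {epsilon}. So FIRST(T) = {epsilon, z}.
FIRST(S): from S->T we get {epsilon, z}; from S->c c z T' we get {c}; from S->T S x z we get {c, x, z}; from S->epsilon we get {epsilon}. So FIRST(S) = {epsilon, c, x, z}.
FIRST(U): from U->S z we get {c, x, z}; from U->z c we get {z}. So FIRST(U) = {c, x, z}.
FIRST(T'): from T'->U z z we get {c, x, z}; from T'->U T' x we get {c, x, z}. So FIRST(T') = {c, x, z}.
FOLLOW(T) includes $ since T is the start symbol.
FOLLOW(S): in T->z S z, S is followed by z with FIRST {z}; in S->T S x z, S is followed by x z with FIRST {x}; in U->S z, S is followed by z with FIRST {z}. Thus FOLLOW(S) = {x, z}.
FOLLOW(T): in S->T, the suffix after T is empty, so FOLLOW(T) ⊇ FOLLOW(S) = {x, z}; in S->T S x z, T is followed by S x z with FIRST {c, x, z}. Thus FOLLOW(T) = {$, c, x, z}.
FOLLOW(U): in T'->U z z, U is followed by z z with FIRST {z}; in T'->U T' x, U is followed by T' x with FIRST {c, x, z}. Thus FOLLOW(U) = {c, x, z}.
FOLLOW(T'): in S->c c z T', the suffix after T' is empty, so FOLLOW(T') ⊇ FOLLOW(S) = {x, z}; in T'->U T' x, T' is followed by x with FIRST {x}. Thus FOLLOW(T') = {x, z}.

{$, c, x, z}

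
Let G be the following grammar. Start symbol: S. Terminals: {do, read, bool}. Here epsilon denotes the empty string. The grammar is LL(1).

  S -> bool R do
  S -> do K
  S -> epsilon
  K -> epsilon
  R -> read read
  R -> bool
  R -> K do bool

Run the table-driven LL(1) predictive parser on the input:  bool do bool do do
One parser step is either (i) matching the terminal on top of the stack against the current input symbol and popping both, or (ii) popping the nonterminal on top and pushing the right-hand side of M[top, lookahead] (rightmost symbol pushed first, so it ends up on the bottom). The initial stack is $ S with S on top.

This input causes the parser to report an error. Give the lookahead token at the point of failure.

     Stack           Input                 Action
  1  $ S             bool do bool do do $  expand S -> bool R do
  2  $ do R bool     bool do bool do do $  match bool
  3  $ do R          do bool do do $       expand R -> K do bool
  4  $ do bool do K  do bool do do $       expand K -> epsilon
  5  $ do bool do    do bool do do $       match do
  6  $ do bool       bool do do $          match bool
  7  $ do            do do $               match do
  8  $               do $                  error: stack empty but input remains

do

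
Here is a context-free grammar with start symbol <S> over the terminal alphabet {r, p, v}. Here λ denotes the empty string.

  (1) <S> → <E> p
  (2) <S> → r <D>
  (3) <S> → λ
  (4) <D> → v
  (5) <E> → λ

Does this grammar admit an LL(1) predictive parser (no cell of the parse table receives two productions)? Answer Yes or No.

FIRST(<S>) = {λ, p, r}
FIRST(<D>) = {v}
FIRST(<E>) = {λ}
FOLLOW(<S>) = {$}
FOLLOW(<D>) = {$}
FOLLOW(<E>) = {p}
Each cell of M receives at most one production.

Yes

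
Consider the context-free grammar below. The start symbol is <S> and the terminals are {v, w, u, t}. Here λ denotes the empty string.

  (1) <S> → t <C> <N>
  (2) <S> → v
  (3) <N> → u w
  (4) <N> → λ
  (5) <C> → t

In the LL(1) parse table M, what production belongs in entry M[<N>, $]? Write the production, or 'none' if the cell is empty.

<N> → λ

FIRST(<S>) = {t, v}
FIRST(<N>) = {λ, u}
FIRST(<C>) = {t}
FOLLOW(<S>) includes $ since <S> is the start symbol.
FOLLOW(<S>): <S> appears on no right-hand side. Thus FOLLOW(<S>) = {$}.
FOLLOW(<N>): in <S>→t <C> <N>, the suffix after <N> is empty, so FOLLOW(<N>) ⊇ FOLLOW(<S>) = {$}. Thus FOLLOW(<N>) = {$}.
For <N> → u w: FIRST(u w) = {u}, so it goes in M[<N>, t] for t ∈ {u}.
For <N> → λ: FIRST(λ) = {λ}, so it goes in M[<N>, t] for t ∈ {}; since λ ∈ FIRST, also for every t ∈ FOLLOW(<N>) = {$}.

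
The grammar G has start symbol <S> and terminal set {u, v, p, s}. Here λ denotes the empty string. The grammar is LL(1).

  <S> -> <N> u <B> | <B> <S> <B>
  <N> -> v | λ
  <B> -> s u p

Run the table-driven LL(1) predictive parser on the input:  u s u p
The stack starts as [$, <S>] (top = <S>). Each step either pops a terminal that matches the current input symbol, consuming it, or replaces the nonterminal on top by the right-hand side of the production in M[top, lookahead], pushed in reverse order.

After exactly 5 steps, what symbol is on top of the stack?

step 1: stack=$ <S>  input=u s u p $  — expand <S> -> <N> u <B>
step 2: stack=$ <B> u <N>  input=u s u p $  — expand <N> -> λ
step 3: stack=$ <B> u  input=u s u p $  — match u
step 4: stack=$ <B>  input=s u p $  — expand <B> -> s u p
step 5: stack=$ p u s  input=s u p $  — match s
Stack after step 5: $ p u (top = u).

u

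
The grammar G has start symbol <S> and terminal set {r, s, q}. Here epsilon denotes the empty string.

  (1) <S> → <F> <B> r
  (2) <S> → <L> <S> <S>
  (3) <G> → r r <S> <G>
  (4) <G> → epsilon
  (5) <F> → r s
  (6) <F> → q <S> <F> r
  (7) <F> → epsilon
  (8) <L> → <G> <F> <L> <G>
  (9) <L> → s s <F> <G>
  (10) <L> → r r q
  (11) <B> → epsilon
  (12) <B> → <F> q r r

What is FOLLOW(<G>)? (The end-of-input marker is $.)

{q, r, s}

FIRST(<G>) = {epsilon, r}
FIRST(<F>) = {epsilon, q, r}
FIRST(<L>) = {q, r, s}  (via <G> <F> <L> <G>)
FIRST(<B>) = {epsilon, q, r}  (via <F> q r r)
FIRST(<S>) = {q, r, s}  (via <F> <B> r, <L> <S> <S>)
FOLLOW(<S>) includes $ since <S> is the start symbol.
FOLLOW(<L>): in <S>→<L> <S> <S>, <L> is followed by <S> <S> with FIRST {q, r, s}; in <L>→<G> <F> <L> <G>, <L> is followed by <G> with FIRST {epsilon, r}; in <L>→<G> <F> <L> <G>, the suffix after <L> is nullable (adds nothing new). Thus FOLLOW(<L>) = {q, r, s}.
FOLLOW(<G>): in <G>→r r <S> <G>, the suffix after <G> is empty (adds nothing new); in <L>→<G> <F> <L> <G> (occurrence 1), <G> is followed by <F> <L> <G> with FIRST {q, r, s}; in <L>→<G> <F> <L> <G> (occurrence 2), the suffix after <G> is empty, so FOLLOW(<G>) ⊇ FOLLOW(<L>) = {q, r, s}; in <L>→s s <F> <G>, the suffix after <G> is empty, so FOLLOW(<G>) ⊇ FOLLOW(<L>) = {q, r, s}. Thus FOLLOW(<G>) = {q, r, s}.
FOLLOW(<S>): in <S>→<L> <S> <S> (occurrence 1), <S> is followed by <S> with FIRST {q, r, s}; in <S>→<L> <S> <S> (occurrence 2), the suffix after <S> is empty (adds nothing new); in <G>→r r <S> <G>, <S> is followed by <G> with FIRST {epsilon, r}; in <G>→r r <S> <G>, the suffix after <S> is nullable, so FOLLOW(<S>) ⊇ FOLLOW(<G>) = {q, r, s}; in <F>→q <S> <F> r, <S> is followed by <F> r with FIRST {q, r}. Thus FOLLOW(<S>) = {$, q, r, s}.
FOLLOW(<F>): in <S>→<F> <B> r, <F> is followed by <B> r with FIRST {q, r}; in <F>→q <S> <F> r, <F> is followed by r with FIRST {r}; in <L>→<G> <F> <L> <G>, <F> is followed by <L> <G> with FIRST {q, r, s}; in <L>→s s <F> <G>, <F> is followed by <G> with FIRST {epsilon, r}; in <L>→s s <F> <G>, the suffix after <F> is nullable, so FOLLOW(<F>) ⊇ FOLLOW(<L>) = {q, r, s}; in <B>→<F> q r r, <F> is followed by q r r with FIRST {q}. Thus FOLLOW(<F>) = {q, r, s}.
FOLLOW(<B>): in <S>→<F> <B> r, <B> is followed by r with FIRST {r}. Thus FOLLOW(<B>) = {r}.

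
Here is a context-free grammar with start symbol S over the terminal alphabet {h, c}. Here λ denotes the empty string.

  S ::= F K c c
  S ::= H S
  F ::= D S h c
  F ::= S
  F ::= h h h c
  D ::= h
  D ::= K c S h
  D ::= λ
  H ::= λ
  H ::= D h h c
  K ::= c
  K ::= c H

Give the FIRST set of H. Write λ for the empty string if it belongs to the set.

{λ, c, h}

FIRST(K): from K::=c we get {c}; from K::=c H we get {c}. So FIRST(K) = {c}.
FIRST(D): from D::=h we get {h}; from D::=K c S h we get {c}; from D::=λ we get {λ}. So FIRST(D) = {λ, c, h}.
FIRST(H): from H::=λ we get {λ}; from H::=D h h c we get {c, h}. So FIRST(H) = {λ, c, h}.
FIRST(S): from S::=F K c c we get {c, h}; from S::=H S we get {c, h}. So FIRST(S) = {c, h}.
FIRST(F): from F::=D S h c we get {c, h}; from F::=S we get {c, h}; from F::=h h h c we get {h}. So FIRST(F) = {c, h}.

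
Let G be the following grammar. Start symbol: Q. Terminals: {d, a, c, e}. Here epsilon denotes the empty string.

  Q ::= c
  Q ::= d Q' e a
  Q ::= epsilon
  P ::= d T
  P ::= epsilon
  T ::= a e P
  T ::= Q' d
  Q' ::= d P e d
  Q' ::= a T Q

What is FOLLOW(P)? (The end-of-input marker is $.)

FIRST(Q) = {epsilon, c, d}
FIRST(P) = {epsilon, d}
FIRST(Q') = {a, d}
FIRST(T) = {a, d}  (via Q' d)
FOLLOW(Q) includes $ since Q is the start symbol.
FOLLOW(Q'): in Q::=d Q' e a, Q' is followed by e a with FIRST {e}; in T::=Q' d, Q' is followed by d with FIRST {d}. Thus FOLLOW(Q') = {d, e}.
FOLLOW(Q): in Q'::=a T Q, the suffix after Q is empty, so FOLLOW(Q) ⊇ FOLLOW(Q') = {d, e}. Thus FOLLOW(Q) = {$, d, e}.
FOLLOW(P): in T::=a e P, the suffix after P is empty, so FOLLOW(P) ⊇ FOLLOW(T) = {c, d, e}; in Q'::=d P e d, P is followed by e d with FIRST {e}. Thus FOLLOW(P) = {c, d, e}.
FOLLOW(T): in P::=d T, the suffix after T is empty, so FOLLOW(T) ⊇ FOLLOW(P) = {c, d, e}; in Q'::=a T Q, T is followed by Q with FIRST {epsilon, c, d}; in Q'::=a T Q, the suffix after T is nullable, so FOLLOW(T) ⊇ FOLLOW(Q') = {d, e}. Thus FOLLOW(T) = {c, d, e}.

{c, d, e}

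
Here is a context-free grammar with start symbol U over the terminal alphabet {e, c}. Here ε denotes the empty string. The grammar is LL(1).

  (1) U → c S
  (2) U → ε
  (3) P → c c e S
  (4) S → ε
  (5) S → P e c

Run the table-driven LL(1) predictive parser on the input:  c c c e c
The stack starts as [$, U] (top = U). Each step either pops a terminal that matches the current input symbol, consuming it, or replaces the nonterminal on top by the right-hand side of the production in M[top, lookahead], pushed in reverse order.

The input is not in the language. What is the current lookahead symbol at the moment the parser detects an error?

      Stack              Input        Action
   1  $ U                c c c e c $  expand U → c S
   2  $ S c              c c c e c $  match c
   3  $ S                c c e c $    expand S → P e c
   4  $ c e P            c c e c $    expand P → c c e S
   5  $ c e S e c c      c c e c $    match c
   6  $ c e S e c        c e c $      match c
   7  $ c e S e          e c $        match e
   8  $ c e S            c $          expand S → P e c
   9  $ c e c e P        c $          expand P → c c e S
  10  $ c e c e S e c c  c $          match c
  11  $ c e c e S e c    $            error: top is terminal c but lookahead is $

$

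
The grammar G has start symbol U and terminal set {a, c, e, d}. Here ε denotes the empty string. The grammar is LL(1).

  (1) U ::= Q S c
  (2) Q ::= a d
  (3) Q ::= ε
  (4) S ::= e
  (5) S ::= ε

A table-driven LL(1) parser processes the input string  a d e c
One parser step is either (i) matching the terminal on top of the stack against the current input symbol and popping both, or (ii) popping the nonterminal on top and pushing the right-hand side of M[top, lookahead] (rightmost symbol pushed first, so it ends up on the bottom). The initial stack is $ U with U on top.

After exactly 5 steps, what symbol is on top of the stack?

step 1: stack=$ U  input=a d e c $  — expand U ::= Q S c
step 2: stack=$ c S Q  input=a d e c $  — expand Q ::= a d
step 3: stack=$ c S d a  input=a d e c $  — match a
step 4: stack=$ c S d  input=d e c $  — match d
step 5: stack=$ c S  input=e c $  — expand S ::= e
Stack after step 5: $ c e (top = e).

e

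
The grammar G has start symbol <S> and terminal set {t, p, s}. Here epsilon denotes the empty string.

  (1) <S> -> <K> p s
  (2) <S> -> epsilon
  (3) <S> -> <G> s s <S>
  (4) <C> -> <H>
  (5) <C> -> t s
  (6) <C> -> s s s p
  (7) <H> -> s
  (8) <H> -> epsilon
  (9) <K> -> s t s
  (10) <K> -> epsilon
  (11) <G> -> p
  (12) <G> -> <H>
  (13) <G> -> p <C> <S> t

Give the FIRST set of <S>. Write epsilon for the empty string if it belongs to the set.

FIRST(<H>) = {epsilon, s}
FIRST(<K>) = {epsilon, s}
FIRST(<C>) = {epsilon, s, t}  (via <H>)
FIRST(<G>) = {epsilon, p, s}  (via <H>)
FIRST(<S>) = {epsilon, p, s}  (via <K> p s, <G> s s <S>)

{epsilon, p, s}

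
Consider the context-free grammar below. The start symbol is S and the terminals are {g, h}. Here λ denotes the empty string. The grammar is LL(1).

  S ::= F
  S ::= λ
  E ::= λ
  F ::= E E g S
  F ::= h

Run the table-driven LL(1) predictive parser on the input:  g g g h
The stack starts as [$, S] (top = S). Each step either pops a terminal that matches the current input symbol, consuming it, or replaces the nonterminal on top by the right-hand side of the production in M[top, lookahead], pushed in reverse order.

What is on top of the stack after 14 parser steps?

g

step 1: stack=$ S  input=g g g h $  — expand S ::= F
step 2: stack=$ F  input=g g g h $  — expand F ::= E E g S
step 3: stack=$ S g E E  input=g g g h $  — expand E ::= λ
step 4: stack=$ S g E  input=g g g h $  — expand E ::= λ
step 5: stack=$ S g  input=g g g h $  — match g
step 6: stack=$ S  input=g g h $  — expand S ::= F
step 7: stack=$ F  input=g g h $  — expand F ::= E E g S
step 8: stack=$ S g E E  input=g g h $  — expand E ::= λ
step 9: stack=$ S g E  input=g g h $  — expand E ::= λ
step 10: stack=$ S g  input=g g h $  — match g
step 11: stack=$ S  input=g h $  — expand S ::= F
step 12: stack=$ F  input=g h $  — expand F ::= E E g S
step 13: stack=$ S g E E  input=g h $  — expand E ::= λ
step 14: stack=$ S g E  input=g h $  — expand E ::= λ
Stack after step 14: $ S g (top = g).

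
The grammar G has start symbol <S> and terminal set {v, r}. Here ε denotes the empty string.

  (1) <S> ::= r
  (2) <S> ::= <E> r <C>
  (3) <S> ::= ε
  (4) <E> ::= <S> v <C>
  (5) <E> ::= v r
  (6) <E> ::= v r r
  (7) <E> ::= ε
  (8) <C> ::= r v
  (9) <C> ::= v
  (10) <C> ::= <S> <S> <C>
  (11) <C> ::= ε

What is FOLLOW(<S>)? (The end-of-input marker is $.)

FIRST(<S>) = {ε, r, v}  (via <E> r <C>)
FIRST(<E>) = {ε, r, v}  (via <S> v <C>)
FIRST(<C>) = {ε, r, v}  (via <S> <S> <C>)
FOLLOW(<S>) includes $ since <S> is the start symbol.
FOLLOW(<E>): in <S>::=<E> r <C>, <E> is followed by r <C> with FIRST {r}. Thus FOLLOW(<E>) = {r}.
FOLLOW(<S>): in <E>::=<S> v <C>, <S> is followed by v <C> with FIRST {v}; in <C>::=<S> <S> <C> (occurrence 1), <S> is followed by <S> <C> with FIRST {ε, r, v}; in <C>::=<S> <S> <C> (occurrence 1), the suffix after <S> is nullable, so FOLLOW(<S>) ⊇ FOLLOW(<C>) = {$, r, v}; in <C>::=<S> <S> <C> (occurrence 2), <S> is followed by <C> with FIRST {ε, r, v}; in <C>::=<S> <S> <C> (occurrence 2), the suffix after <S> is nullable, so FOLLOW(<S>) ⊇ FOLLOW(<C>) = {$, r, v}. Thus FOLLOW(<S>) = {$, r, v}.
FOLLOW(<C>): in <S>::=<E> r <C>, the suffix after <C> is empty, so FOLLOW(<C>) ⊇ FOLLOW(<S>) = {$, r, v}; in <E>::=<S> v <C>, the suffix after <C> is empty, so FOLLOW(<C>) ⊇ FOLLOW(<E>) = {r}; in <C>::=<S> <S> <C>, the suffix after <C> is empty (adds nothing new). Thus FOLLOW(<C>) = {$, r, v}.

{$, r, v}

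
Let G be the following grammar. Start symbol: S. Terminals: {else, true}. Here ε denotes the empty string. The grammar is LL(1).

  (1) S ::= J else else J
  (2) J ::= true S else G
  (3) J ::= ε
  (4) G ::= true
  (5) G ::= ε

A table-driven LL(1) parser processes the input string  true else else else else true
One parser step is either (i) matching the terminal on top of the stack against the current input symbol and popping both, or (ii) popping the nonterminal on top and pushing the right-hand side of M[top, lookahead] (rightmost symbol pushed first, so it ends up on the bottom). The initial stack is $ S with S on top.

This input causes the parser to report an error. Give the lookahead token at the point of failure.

      Stack                               Input                            Action
   1  $ S                                 true else else else else true $  expand S ::= J else else J
   2  $ J else else J                     true else else else else true $  expand J ::= true S else G
   3  $ J else else G else S true         true else else else else true $  match true
   4  $ J else else G else S              else else else else true $       expand S ::= J else else J
   5  $ J else else G else J else else J  else else else else true $       expand J ::= ε
   6  $ J else else G else J else else    else else else else true $       match else
   7  $ J else else G else J else         else else else true $            match else
   8  $ J else else G else J              else else true $                 expand J ::= ε
   9  $ J else else G else                else else true $                 match else
  10  $ J else else G                     else true $                      expand G ::= ε
  11  $ J else else                       else true $                      match else
  12  $ J else                            true $                           error: top is terminal else but lookahead is true

true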